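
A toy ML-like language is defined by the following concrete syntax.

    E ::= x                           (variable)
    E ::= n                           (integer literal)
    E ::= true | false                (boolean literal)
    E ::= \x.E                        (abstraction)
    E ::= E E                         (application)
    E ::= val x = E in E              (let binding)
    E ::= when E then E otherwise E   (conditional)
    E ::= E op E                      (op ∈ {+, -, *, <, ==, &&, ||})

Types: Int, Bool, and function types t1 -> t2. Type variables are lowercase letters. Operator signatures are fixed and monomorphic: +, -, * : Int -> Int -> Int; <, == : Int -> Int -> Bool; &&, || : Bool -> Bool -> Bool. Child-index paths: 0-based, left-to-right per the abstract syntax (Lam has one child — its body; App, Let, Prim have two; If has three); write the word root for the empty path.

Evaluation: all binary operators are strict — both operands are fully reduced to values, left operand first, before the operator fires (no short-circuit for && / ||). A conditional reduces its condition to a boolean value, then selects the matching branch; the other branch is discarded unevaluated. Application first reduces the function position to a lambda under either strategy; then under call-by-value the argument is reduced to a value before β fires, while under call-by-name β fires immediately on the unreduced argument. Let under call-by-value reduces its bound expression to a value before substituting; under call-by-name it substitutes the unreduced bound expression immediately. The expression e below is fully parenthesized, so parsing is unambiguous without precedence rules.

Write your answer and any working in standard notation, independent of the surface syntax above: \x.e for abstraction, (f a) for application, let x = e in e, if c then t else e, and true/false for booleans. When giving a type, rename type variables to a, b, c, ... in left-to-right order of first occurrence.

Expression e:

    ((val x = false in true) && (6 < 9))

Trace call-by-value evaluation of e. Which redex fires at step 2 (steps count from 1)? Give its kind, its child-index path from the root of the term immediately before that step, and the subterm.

Derivation:
step 0: ((let x = false in true) && (6 < 9))
step 1: [let@0] (true && (6 < 9))
step 2: [delta@1] (true && true)

Answer: delta at 1 : (6 < 9)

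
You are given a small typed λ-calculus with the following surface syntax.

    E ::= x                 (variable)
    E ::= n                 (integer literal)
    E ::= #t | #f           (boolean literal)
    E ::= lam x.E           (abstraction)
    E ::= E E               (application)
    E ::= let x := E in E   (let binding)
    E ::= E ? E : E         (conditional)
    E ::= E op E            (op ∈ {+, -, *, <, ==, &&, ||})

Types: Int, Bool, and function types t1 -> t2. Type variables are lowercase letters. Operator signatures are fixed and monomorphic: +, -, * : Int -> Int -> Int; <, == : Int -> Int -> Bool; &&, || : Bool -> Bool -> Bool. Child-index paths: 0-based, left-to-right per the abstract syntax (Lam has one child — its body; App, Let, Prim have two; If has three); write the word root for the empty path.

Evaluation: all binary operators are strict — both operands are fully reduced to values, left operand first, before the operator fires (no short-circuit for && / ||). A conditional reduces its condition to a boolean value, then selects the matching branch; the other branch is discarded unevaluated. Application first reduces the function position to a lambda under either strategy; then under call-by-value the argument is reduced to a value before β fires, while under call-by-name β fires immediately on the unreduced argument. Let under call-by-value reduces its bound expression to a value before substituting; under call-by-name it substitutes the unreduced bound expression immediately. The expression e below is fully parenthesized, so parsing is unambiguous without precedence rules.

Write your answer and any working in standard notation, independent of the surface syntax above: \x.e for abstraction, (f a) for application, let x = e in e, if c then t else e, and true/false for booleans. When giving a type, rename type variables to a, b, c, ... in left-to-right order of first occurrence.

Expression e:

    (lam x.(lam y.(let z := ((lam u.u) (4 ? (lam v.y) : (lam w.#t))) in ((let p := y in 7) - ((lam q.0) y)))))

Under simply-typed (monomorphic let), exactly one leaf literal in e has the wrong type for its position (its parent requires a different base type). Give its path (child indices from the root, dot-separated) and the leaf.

Answer: 0.0.0.1.0 : 4

Working:
u : c
\u._ : c -> c
  unify Int ~ Bool
  FAIL: mismatch Int ~ Bool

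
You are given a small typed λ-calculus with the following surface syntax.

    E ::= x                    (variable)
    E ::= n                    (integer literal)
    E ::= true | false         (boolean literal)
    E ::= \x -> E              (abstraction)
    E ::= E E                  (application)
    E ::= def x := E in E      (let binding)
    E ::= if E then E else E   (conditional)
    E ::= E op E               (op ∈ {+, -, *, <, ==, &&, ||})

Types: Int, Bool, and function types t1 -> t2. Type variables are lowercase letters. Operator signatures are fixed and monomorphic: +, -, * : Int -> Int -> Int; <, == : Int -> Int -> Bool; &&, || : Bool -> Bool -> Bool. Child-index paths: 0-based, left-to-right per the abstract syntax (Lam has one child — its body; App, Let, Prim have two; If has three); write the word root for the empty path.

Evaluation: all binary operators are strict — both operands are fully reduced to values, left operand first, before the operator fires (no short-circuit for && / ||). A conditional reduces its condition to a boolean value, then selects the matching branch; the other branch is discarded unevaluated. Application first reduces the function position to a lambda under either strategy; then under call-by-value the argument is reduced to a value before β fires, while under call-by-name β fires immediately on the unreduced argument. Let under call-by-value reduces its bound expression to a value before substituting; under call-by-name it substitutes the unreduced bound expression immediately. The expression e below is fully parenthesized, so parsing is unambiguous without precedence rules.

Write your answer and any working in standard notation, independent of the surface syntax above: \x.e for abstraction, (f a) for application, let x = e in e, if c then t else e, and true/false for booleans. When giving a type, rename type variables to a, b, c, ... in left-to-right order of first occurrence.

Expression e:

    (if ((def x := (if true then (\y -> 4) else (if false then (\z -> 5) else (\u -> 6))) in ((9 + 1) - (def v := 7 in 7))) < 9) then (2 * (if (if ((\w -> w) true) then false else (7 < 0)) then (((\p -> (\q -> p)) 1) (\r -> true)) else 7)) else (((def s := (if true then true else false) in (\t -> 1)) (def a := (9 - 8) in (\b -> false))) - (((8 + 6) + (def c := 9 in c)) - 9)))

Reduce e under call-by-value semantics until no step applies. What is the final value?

Working:
step 0: (if ((let x = (if true then (\y.4) else (if false then (\z.5) else (\u.6))) in ((9 + 1) - (let v = 7 in 7))) < 9) then (2 * (if (if ((\w.w) true) then false else (7 < 0)) then (((\p.(\q.p)) 1) (\r.true)) else 7)) else (((let s = (if true then true else false) in (\t.1)) (let a = (9 - 8) in (\b.false))) - (((8 + 6) + (let c = 9 in c)) - 9)))
step 1: [if@0.0.0] (if ((let x = (\y.4) in ((9 + 1) - (let v = 7 in 7))) < 9) then (2 * (if (if ((\w.w) true) then false else (7 < 0)) then (((\p.(\q.p)) 1) (\r.true)) else 7)) else (((let s = (if true then true else false) in (\t.1)) (let a = (9 - 8) in (\b.false))) - (((8 + 6) + (let c = 9 in c)) - 9)))
step 2: [let@0.0] (if (((9 + 1) - (let v = 7 in 7)) < 9) then (2 * (if (if ((\w.w) true) then false else (7 < 0)) then (((\p.(\q.p)) 1) (\r.true)) else 7)) else (((let s = (if true then true else false) in (\t.1)) (let a = (9 - 8) in (\b.false))) - (((8 + 6) + (let c = 9 in c)) - 9)))
step 3: [delta@0.0.0] (if ((10 - (let v = 7 in 7)) < 9) then (2 * (if (if ((\w.w) true) then false else (7 < 0)) then (((\p.(\q.p)) 1) (\r.true)) else 7)) else (((let s = (if true then true else false) in (\t.1)) (let a = (9 - 8) in (\b.false))) - (((8 + 6) + (let c = 9 in c)) - 9)))
step 4: [let@0.0.1] (if ((10 - 7) < 9) then (2 * (if (if ((\w.w) true) then false else (7 < 0)) then (((\p.(\q.p)) 1) (\r.true)) else 7)) else (((let s = (if true then true else false) in (\t.1)) (let a = (9 - 8) in (\b.false))) - (((8 + 6) + (let c = 9 in c)) - 9)))
step 5: [delta@0.0] (if (3 < 9) then (2 * (if (if ((\w.w) true) then false else (7 < 0)) then (((\p.(\q.p)) 1) (\r.true)) else 7)) else (((let s = (if true then true else false) in (\t.1)) (let a = (9 - 8) in (\b.false))) - (((8 + 6) + (let c = 9 in c)) - 9)))
step 6: [delta@0] (if true then (2 * (if (if ((\w.w) true) then false else (7 < 0)) then (((\p.(\q.p)) 1) (\r.true)) else 7)) else (((let s = (if true then true else false) in (\t.1)) (let a = (9 - 8) in (\b.false))) - (((8 + 6) + (let c = 9 in c)) - 9)))
step 7: [if@root] (2 * (if (if ((\w.w) true) then false else (7 < 0)) then (((\p.(\q.p)) 1) (\r.true)) else 7))
step 8: [beta@1.0.0] (2 * (if (if true then false else (7 < 0)) then (((\p.(\q.p)) 1) (\r.true)) else 7))
step 9: [if@1.0] (2 * (if false then (((\p.(\q.p)) 1) (\r.true)) else 7))
step 10: [if@1] (2 * 7)
step 11: [delta@root] 14

Answer: 14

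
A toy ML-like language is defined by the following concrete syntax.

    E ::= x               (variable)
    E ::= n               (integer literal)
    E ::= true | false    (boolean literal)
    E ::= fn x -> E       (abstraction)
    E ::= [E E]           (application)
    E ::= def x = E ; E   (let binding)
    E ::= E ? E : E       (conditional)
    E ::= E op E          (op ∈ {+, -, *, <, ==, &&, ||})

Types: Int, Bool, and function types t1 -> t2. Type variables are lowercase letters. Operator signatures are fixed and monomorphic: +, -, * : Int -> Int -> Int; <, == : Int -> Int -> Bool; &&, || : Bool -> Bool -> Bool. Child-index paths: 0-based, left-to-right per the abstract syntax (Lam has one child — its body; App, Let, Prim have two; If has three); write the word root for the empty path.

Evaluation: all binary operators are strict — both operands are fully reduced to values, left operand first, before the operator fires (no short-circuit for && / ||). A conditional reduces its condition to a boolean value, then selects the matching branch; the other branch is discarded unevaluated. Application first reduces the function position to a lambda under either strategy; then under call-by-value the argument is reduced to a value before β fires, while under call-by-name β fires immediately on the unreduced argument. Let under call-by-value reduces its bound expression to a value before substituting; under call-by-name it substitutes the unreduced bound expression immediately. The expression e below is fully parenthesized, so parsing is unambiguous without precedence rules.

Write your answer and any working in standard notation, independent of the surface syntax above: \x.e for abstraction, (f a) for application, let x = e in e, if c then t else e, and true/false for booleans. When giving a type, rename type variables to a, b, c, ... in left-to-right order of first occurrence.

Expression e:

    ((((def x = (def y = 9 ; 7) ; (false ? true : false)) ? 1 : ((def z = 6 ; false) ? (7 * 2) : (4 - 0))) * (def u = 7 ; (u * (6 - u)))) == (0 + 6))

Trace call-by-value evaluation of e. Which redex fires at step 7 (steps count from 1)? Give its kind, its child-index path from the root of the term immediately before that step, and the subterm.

Answer: delta at 0.0 : (4 - 0)

Derivation:
step 0: (((if (let x = (let y = 9 in 7) in (if false then true else false)) then 1 else (if (let z = 6 in false) then (7 * 2) else (4 - 0))) * (let u = 7 in (u * (6 - u)))) == (0 + 6))
step 1: [let@0.0.0.0] (((if (let x = 7 in (if false then true else false)) then 1 else (if (let z = 6 in false) then (7 * 2) else (4 - 0))) * (let u = 7 in (u * (6 - u)))) == (0 + 6))
step 2: [let@0.0.0] (((if (if false then true else false) then 1 else (if (let z = 6 in false) then (7 * 2) else (4 - 0))) * (let u = 7 in (u * (6 - u)))) == (0 + 6))
step 3: [if@0.0.0] (((if false then 1 else (if (let z = 6 in false) then (7 * 2) else (4 - 0))) * (let u = 7 in (u * (6 - u)))) == (0 + 6))
step 4: [if@0.0] (((if (let z = 6 in false) then (7 * 2) else (4 - 0)) * (let u = 7 in (u * (6 - u)))) == (0 + 6))
step 5: [let@0.0.0] (((if false then (7 * 2) else (4 - 0)) * (let u = 7 in (u * (6 - u)))) == (0 + 6))
step 6: [if@0.0] (((4 - 0) * (let u = 7 in (u * (6 - u)))) == (0 + 6))
step 7: [delta@0.0] ((4 * (let u = 7 in (u * (6 - u)))) == (0 + 6))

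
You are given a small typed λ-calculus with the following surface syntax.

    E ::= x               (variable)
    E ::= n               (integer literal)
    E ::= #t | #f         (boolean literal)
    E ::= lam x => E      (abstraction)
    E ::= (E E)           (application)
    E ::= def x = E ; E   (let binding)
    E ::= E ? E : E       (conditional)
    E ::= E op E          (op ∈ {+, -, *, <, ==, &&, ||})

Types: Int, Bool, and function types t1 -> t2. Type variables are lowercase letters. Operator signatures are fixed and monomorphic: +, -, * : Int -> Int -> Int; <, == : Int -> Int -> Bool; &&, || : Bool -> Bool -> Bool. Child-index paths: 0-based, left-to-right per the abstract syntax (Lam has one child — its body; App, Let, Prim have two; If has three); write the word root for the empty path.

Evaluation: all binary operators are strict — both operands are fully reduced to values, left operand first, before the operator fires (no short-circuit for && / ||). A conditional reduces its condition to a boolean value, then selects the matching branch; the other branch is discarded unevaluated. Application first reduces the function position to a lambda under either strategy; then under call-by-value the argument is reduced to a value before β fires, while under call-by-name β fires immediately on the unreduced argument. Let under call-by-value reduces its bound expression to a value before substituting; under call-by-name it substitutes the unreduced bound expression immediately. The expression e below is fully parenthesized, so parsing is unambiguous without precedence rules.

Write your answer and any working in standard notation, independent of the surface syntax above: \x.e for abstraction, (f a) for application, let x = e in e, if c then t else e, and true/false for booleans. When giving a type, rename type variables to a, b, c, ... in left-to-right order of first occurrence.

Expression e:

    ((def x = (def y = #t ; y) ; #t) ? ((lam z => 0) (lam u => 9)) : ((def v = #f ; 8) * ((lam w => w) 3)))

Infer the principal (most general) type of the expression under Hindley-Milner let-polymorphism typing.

Answer: Int

Derivation:
let y : Bool
y : Bool
let x : Bool
  unify Bool ~ Bool
\z._ : a -> Int
\u._ : b -> Int
  unify a -> Int ~ (b -> Int) -> c
  unify a ~ b -> Int
  unify Int ~ c
_ _ : Int
let v : Bool
  unify Int ~ Int
w : d
\w._ : d -> d
  unify d -> d ~ Int -> e
  unify d ~ Int
  unify Int ~ e
_ _ : Int
  unify Int ~ Int
  unify Int ~ Int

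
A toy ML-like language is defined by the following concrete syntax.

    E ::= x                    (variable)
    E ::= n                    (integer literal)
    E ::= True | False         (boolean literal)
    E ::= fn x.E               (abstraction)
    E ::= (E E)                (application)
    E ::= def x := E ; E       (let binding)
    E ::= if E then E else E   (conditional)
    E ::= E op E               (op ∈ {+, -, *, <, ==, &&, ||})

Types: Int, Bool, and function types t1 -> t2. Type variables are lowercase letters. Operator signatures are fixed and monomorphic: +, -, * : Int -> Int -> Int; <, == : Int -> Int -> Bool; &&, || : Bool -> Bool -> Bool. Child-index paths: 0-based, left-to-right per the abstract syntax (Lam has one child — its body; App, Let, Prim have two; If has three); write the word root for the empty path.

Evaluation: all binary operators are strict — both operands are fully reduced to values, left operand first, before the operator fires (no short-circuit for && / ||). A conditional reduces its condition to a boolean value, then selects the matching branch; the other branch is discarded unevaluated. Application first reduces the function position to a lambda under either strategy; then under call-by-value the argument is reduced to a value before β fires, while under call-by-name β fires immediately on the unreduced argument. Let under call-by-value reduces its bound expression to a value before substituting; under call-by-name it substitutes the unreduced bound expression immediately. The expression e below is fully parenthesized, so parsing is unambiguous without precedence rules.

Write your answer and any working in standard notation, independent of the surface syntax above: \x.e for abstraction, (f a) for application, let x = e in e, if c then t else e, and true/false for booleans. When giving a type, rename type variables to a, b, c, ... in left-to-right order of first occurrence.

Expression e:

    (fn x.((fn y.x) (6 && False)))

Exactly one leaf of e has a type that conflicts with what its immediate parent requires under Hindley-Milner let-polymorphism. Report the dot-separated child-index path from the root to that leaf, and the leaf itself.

Answer: 0.1.0 : 6

Trace:
x : a
\y._ : b -> a
  unify Int ~ Bool
  FAIL: mismatch Int ~ Bool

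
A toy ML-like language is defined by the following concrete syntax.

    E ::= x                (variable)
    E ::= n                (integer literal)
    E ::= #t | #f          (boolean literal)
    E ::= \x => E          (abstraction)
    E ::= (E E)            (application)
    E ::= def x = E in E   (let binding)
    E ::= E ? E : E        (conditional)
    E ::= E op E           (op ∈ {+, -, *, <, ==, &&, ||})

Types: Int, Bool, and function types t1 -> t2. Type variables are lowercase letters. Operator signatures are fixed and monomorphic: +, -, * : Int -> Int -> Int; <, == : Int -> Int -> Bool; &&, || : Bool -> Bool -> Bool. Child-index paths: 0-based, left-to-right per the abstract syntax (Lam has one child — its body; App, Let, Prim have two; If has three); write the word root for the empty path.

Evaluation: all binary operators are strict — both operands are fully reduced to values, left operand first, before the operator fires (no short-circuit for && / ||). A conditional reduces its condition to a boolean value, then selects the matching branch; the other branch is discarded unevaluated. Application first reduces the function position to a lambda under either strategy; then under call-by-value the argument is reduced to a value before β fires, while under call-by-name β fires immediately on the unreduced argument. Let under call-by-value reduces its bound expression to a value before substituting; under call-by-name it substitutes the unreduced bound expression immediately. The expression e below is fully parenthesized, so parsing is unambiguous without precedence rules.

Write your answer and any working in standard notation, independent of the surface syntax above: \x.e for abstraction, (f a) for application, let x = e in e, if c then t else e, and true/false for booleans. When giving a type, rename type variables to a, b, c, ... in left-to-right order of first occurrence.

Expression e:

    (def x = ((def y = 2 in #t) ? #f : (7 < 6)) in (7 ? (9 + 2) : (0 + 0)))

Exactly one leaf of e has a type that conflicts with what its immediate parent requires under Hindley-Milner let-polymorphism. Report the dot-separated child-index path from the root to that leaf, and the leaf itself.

Working:
let y : Int
  unify Bool ~ Bool
  unify Int ~ Int
  unify Int ~ Int
  unify Bool ~ Bool
let x : Bool
  unify Int ~ Bool
  FAIL: mismatch Int ~ Bool

Answer: 1.0 : 7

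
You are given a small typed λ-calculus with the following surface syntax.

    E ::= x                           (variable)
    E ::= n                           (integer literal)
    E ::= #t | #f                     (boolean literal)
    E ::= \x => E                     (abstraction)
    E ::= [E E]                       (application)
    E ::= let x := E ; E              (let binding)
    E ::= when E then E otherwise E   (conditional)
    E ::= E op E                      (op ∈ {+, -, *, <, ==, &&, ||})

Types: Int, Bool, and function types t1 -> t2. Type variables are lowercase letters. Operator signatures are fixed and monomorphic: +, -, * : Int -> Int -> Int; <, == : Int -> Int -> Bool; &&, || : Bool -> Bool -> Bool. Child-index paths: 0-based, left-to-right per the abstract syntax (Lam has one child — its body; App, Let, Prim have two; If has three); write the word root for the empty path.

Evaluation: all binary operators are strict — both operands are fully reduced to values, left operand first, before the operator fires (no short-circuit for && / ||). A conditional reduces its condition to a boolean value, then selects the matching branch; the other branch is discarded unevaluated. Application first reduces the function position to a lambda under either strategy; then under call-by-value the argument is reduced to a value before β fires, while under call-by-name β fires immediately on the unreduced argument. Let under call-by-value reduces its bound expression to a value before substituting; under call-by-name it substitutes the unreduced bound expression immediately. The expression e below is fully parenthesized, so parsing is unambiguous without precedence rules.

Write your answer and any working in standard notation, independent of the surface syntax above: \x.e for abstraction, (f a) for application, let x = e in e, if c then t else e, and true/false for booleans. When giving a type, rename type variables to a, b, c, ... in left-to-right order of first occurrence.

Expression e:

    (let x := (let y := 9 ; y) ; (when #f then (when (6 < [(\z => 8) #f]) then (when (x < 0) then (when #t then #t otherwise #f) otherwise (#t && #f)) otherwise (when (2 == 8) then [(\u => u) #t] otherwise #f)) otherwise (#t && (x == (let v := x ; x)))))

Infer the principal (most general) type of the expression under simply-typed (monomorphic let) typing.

Answer: Bool

Working:
let y : Int
y : Int
let x : Int
  unify Bool ~ Bool
  unify Int ~ Int
\z._ : a -> Int
  unify a -> Int ~ Bool -> b
  unify a ~ Bool
  unify Int ~ b
_ _ : Int
  unify Int ~ Int
  unify Bool ~ Bool
x : Int
  unify Int ~ Int
  unify Int ~ Int
  unify Bool ~ Bool
  unify Bool ~ Bool
  unify Bool ~ Bool
  unify Bool ~ Bool
  unify Bool ~ Bool
  unify Bool ~ Bool
  unify Int ~ Int
  unify Int ~ Int
  unify Bool ~ Bool
u : c
\u._ : c -> c
  unify c -> c ~ Bool -> d
  unify c ~ Bool
  unify Bool ~ d
_ _ : Bool
  unify Bool ~ Bool
  unify Bool ~ Bool
  unify Bool ~ Bool
x : Int
  unify Int ~ Int
x : Int
let v : Int
x : Int
  unify Int ~ Int
  unify Bool ~ Bool
  unify Bool ~ Bool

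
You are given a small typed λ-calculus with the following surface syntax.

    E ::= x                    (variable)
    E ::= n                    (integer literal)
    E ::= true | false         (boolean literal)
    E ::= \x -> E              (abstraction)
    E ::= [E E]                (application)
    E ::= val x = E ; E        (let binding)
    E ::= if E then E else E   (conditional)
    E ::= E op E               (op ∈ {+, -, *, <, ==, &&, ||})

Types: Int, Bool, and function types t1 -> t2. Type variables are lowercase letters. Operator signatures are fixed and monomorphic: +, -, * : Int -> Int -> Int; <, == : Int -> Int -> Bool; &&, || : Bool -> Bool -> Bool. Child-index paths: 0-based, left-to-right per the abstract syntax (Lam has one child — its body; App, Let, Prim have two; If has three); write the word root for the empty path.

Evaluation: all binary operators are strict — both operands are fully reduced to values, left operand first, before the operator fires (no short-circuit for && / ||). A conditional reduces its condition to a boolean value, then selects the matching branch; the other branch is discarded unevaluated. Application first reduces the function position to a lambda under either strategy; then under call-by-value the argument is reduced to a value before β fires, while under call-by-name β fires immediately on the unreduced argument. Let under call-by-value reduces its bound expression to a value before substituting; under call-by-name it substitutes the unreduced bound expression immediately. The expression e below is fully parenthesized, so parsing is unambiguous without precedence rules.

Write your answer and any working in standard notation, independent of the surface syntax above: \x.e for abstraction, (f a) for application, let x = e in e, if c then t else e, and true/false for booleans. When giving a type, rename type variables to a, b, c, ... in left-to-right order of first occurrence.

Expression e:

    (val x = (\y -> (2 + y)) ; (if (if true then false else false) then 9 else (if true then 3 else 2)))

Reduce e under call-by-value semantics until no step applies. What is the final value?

Derivation:
step 0: (let x = (\y.(2 + y)) in (if (if true then false else false) then 9 else (if true then 3 else 2)))
step 1: [let@root] (if (if true then false else false) then 9 else (if true then 3 else 2))
step 2: [if@0] (if false then 9 else (if true then 3 else 2))
step 3: [if@root] (if true then 3 else 2)
step 4: [if@root] 3

Answer: 3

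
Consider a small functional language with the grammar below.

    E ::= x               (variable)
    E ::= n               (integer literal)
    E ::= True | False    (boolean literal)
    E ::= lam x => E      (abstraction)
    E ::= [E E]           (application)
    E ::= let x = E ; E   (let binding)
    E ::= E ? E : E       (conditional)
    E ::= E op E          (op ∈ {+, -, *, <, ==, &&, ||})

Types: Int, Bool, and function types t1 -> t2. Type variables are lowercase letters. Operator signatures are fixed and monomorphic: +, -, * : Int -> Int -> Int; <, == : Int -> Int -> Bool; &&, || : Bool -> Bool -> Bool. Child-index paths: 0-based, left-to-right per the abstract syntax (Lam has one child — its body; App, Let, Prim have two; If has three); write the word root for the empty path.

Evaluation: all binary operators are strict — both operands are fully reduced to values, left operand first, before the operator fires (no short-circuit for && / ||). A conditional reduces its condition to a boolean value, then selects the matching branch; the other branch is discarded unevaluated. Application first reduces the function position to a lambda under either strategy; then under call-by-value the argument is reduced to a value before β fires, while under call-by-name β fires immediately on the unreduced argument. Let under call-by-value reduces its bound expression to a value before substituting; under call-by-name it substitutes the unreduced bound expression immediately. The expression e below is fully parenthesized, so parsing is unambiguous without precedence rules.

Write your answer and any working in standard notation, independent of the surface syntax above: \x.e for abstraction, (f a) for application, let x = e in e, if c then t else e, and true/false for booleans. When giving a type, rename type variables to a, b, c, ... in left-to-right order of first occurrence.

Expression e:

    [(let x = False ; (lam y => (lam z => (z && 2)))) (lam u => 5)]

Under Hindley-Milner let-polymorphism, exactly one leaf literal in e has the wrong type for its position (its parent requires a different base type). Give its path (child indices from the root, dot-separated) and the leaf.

Derivation:
let x : Bool
z : b
  unify b ~ Bool
  unify Int ~ Bool
  FAIL: mismatch Int ~ Bool

Answer: 0.1.0.0.1 : 2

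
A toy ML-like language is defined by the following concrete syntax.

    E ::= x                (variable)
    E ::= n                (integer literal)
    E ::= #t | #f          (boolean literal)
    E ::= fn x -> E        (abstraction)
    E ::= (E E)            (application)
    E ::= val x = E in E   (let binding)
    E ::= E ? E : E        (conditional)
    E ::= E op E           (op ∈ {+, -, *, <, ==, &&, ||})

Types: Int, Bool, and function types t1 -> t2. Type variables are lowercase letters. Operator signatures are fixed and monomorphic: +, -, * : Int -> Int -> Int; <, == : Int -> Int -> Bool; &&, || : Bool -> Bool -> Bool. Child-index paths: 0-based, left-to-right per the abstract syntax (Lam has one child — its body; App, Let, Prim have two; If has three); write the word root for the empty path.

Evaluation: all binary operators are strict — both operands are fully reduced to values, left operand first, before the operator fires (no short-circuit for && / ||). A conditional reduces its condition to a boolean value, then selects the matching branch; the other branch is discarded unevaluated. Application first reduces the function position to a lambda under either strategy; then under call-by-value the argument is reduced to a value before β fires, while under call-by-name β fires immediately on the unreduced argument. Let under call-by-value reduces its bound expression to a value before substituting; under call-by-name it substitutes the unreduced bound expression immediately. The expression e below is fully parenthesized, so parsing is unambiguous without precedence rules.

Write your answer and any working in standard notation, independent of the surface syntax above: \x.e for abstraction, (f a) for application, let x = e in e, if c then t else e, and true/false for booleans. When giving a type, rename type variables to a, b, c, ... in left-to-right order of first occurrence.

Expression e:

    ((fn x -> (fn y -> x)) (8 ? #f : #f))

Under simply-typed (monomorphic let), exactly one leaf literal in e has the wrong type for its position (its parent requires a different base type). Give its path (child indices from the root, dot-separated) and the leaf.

Answer: 1.0 : 8

Working:
x : a
\y._ : b -> a
\x._ : a -> b -> a
  unify Int ~ Bool
  FAIL: mismatch Int ~ Bool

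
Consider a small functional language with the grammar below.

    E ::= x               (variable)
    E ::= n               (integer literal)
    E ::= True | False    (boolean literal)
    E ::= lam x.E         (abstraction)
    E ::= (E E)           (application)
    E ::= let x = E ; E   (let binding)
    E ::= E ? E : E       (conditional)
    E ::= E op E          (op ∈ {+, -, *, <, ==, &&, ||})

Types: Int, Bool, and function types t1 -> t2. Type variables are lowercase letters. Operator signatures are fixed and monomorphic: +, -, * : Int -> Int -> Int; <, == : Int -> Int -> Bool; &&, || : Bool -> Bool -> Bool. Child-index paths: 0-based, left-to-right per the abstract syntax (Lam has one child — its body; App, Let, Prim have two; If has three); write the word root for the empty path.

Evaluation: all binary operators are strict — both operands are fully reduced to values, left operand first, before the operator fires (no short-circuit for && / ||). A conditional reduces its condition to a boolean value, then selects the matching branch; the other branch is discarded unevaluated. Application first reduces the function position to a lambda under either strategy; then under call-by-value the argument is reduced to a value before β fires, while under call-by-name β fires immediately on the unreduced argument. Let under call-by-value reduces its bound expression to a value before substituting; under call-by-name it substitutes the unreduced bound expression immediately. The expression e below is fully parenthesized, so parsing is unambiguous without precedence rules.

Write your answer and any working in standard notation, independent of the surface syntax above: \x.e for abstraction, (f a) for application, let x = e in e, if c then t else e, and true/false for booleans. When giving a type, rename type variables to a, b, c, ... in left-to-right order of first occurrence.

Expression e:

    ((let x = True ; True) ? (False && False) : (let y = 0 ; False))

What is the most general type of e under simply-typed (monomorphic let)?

Answer: Bool

Working:
let x : Bool
  unify Bool ~ Bool
  unify Bool ~ Bool
  unify Bool ~ Bool
let y : Int
  unify Bool ~ Bool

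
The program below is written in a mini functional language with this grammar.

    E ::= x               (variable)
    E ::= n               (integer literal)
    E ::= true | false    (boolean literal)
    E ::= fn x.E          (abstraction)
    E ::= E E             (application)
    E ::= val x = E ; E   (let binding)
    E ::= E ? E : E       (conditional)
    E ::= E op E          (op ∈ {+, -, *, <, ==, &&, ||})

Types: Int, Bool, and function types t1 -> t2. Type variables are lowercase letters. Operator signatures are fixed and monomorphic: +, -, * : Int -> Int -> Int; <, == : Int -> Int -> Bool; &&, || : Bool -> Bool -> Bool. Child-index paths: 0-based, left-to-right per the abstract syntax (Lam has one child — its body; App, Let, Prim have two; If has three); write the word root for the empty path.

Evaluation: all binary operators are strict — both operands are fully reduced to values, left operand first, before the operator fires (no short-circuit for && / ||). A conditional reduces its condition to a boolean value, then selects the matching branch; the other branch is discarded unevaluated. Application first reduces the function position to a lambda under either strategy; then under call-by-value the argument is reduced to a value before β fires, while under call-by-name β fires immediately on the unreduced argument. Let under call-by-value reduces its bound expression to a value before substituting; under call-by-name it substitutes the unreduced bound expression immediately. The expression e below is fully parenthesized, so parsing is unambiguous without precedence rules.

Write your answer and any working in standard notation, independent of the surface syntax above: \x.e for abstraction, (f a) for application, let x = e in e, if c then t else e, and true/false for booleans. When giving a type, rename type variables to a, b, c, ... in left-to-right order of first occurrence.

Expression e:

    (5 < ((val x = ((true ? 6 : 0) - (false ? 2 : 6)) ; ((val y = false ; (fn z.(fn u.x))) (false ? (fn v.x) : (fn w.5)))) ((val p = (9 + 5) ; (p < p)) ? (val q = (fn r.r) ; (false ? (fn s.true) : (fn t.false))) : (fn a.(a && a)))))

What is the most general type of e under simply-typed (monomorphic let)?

Trace:
  unify Int ~ Int
  unify Bool ~ Bool
  unify Int ~ Int
  unify Int ~ Int
  unify Bool ~ Bool
  unify Int ~ Int
  unify Int ~ Int
let x : Int
let y : Bool
x : Int
\u._ : b -> Int
\z._ : a -> b -> Int
  unify Bool ~ Bool
x : Int
\v._ : c -> Int
\w._ : d -> Int
  unify c -> Int ~ d -> Int
  unify c ~ d
  unify Int ~ Int
  unify a -> b -> Int ~ (d -> Int) -> e
  unify a ~ d -> Int
  unify b -> Int ~ e
_ _ : b -> Int
  unify Int ~ Int
  unify Int ~ Int
let p : Int
p : Int
  unify Int ~ Int
p : Int
  unify Int ~ Int
  unify Bool ~ Bool
r : f
\r._ : f -> f
let q : f -> f
  unify Bool ~ Bool
\s._ : g -> Bool
\t._ : h -> Bool
  unify g -> Bool ~ h -> Bool
  unify g ~ h
  unify Bool ~ Bool
a : i
  unify i ~ Bool
a : Bool
  unify Bool ~ Bool
\a._ : Bool -> Bool
  unify h -> Bool ~ Bool -> Bool
  unify h ~ Bool
  unify Bool ~ Bool
  unify b -> Int ~ (Bool -> Bool) -> j
  unify b ~ Bool -> Bool
  unify Int ~ j
_ _ : Int
  unify Int ~ Int

Answer: Bool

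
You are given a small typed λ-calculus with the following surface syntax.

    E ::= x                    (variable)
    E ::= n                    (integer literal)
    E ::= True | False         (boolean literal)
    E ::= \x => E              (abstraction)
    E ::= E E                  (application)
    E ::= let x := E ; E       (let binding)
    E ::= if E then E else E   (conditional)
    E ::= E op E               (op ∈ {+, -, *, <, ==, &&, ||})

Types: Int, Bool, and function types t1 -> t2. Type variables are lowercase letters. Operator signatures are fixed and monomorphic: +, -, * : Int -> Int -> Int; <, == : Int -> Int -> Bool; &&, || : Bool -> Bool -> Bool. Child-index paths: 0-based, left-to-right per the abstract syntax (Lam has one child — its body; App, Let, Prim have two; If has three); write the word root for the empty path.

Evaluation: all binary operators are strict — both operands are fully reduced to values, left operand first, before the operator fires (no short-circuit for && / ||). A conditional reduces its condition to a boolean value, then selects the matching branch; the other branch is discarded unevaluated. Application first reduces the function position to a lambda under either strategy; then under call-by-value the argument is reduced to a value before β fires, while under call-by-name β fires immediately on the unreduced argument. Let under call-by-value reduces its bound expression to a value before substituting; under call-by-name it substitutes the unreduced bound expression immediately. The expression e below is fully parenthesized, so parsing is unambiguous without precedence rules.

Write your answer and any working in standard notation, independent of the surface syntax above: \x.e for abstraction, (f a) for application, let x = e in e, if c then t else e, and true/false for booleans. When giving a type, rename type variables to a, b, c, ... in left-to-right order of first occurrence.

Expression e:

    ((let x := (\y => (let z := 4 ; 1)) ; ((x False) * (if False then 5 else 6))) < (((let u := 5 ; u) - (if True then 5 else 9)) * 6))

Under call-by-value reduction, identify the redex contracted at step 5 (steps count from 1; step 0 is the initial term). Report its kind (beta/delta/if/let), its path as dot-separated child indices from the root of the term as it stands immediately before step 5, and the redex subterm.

Working:
step 0: ((let x = (\y.(let z = 4 in 1)) in ((x false) * (if false then 5 else 6))) < (((let u = 5 in u) - (if true then 5 else 9)) * 6))
step 1: [let@0] ((((\y.(let z = 4 in 1)) false) * (if false then 5 else 6)) < (((let u = 5 in u) - (if true then 5 else 9)) * 6))
step 2: [beta@0.0] (((let z = 4 in 1) * (if false then 5 else 6)) < (((let u = 5 in u) - (if true then 5 else 9)) * 6))
step 3: [let@0.0] ((1 * (if false then 5 else 6)) < (((let u = 5 in u) - (if true then 5 else 9)) * 6))
step 4: [if@0.1] ((1 * 6) < (((let u = 5 in u) - (if true then 5 else 9)) * 6))
step 5: [delta@0] (6 < (((let u = 5 in u) - (if true then 5 else 9)) * 6))

Answer: delta at 0 : (1 * 6)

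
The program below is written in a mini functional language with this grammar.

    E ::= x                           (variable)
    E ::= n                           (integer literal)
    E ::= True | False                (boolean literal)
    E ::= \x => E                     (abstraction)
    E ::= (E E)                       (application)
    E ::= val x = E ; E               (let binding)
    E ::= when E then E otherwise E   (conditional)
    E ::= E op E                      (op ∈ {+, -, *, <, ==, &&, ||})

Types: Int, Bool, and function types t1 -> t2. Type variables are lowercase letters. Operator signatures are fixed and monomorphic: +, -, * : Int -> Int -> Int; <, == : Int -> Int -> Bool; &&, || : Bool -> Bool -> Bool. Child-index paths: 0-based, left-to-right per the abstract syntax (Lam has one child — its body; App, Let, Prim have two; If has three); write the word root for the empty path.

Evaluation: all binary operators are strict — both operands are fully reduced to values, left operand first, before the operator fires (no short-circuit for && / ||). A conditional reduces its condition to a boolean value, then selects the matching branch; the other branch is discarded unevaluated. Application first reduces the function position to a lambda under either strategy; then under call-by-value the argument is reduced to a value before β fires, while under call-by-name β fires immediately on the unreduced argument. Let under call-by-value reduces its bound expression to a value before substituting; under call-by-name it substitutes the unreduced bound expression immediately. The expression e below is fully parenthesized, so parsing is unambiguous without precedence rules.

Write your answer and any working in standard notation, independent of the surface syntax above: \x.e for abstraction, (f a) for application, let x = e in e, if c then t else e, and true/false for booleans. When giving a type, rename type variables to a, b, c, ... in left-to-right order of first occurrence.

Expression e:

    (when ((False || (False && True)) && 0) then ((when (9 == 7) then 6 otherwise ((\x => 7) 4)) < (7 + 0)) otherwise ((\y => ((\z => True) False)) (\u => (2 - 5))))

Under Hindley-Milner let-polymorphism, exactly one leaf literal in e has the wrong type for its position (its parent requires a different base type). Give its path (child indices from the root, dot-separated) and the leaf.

Answer: 0.1 : 0

Working:
  unify Bool ~ Bool
  unify Bool ~ Bool
  unify Bool ~ Bool
  unify Bool ~ Bool
  unify Bool ~ Bool
  unify Int ~ Bool
  FAIL: mismatch Int ~ Bool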